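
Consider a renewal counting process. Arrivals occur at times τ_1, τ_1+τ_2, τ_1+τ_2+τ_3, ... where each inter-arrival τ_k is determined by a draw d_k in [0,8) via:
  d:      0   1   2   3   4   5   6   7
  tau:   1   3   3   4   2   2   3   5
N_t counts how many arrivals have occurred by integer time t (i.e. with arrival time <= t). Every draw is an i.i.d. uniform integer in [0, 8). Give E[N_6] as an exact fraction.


Inter-arrival values over d=0..7: [1, 3, 3, 4, 2, 2, 3, 5]
Each d has probability 1/8, so the pmf of τ is: f(1) = 1/8, f(2) = 1/4, f(3) = 3/8, f(4) = 1/8, f(5) = 1/8
Renewal equation for m(n) = E[N_n]: condition on τ_1 = k (if k <= n, one arrival plus a fresh copy on the remaining n−k steps): m(n) = F(n) + Σ_{k<=n} f(k)·m(n−k), where F(n) = P(τ <= n) and m(0) = 0
m(1) = F(1) = 1/8
m(2) = F(2) + f(1)·m(1) = 3/8 + 1/8·1/8 = 25/64
m(3) = F(3) + f(1)·m(2) + f(2)·m(1) = 3/4 + 1/8·25/64 + 1/4·1/8 = 425/512
m(4) = F(4) + f(1)·m(3) + f(2)·m(2) + f(3)·m(1) = 7/8 + 1/8·425/512 + 1/4·25/64 + 3/8·1/8 = 4601/4096
m(5) = F(5) + f(1)·m(4) + f(2)·m(3) + f(3)·m(2) + f(4)·m(1) = 1 + 1/8·4601/4096 + 1/4·425/512 + 3/8·25/64 + 1/8·1/8 = 49481/32768
m(6) = F(6) + f(1)·m(5) + f(2)·m(4) + f(3)·m(3) + f(4)·m(2) + f(5)·m(1) = 1 + 1/8·49481/32768 + 1/4·4601/4096 + 3/8·425/512 + 1/8·25/64 + 1/8·1/8 = 483737/262144
E[N_6] = m(6) = 483737/262144

483737/262144


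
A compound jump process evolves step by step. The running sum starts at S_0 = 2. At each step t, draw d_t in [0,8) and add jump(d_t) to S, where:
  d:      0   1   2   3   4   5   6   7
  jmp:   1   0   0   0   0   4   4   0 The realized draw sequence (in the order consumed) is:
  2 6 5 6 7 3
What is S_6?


t=0: S=2, d=2, jump=0, S_1=2
t=1: S=2, d=6, jump=4, S_2=6
t=2: S=6, d=5, jump=4, S_3=10
t=3: S=10, d=6, jump=4, S_4=14
t=4: S=14, d=7, jump=0, S_5=14
t=5: S=14, d=3, jump=0, S_6=14

14


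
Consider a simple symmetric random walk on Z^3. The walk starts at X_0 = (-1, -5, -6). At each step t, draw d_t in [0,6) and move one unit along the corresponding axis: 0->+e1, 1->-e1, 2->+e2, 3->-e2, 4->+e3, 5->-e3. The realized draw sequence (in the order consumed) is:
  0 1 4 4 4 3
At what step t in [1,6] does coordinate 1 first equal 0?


1

t=0: X=(-1, -5, -6), d=0 → +e1, X_1=(0, -5, -6)
t=1: X=(0, -5, -6), d=1 → -e1, X_2=(-1, -5, -6)
t=2: X=(-1, -5, -6), d=4 → +e3, X_3=(-1, -5, -5)
t=3: X=(-1, -5, -5), d=4 → +e3, X_4=(-1, -5, -4)
t=4: X=(-1, -5, -4), d=4 → +e3, X_5=(-1, -5, -3)
t=5: X=(-1, -5, -3), d=3 → -e2, X_6=(-1, -6, -3)


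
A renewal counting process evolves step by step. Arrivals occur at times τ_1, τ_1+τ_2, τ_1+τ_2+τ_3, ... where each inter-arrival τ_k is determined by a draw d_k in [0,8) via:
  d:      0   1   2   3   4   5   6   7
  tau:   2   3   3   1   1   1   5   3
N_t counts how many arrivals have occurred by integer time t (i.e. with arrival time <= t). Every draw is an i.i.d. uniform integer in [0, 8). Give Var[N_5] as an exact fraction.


Inter-arrival values over d=0..7: [2, 3, 3, 1, 1, 1, 5, 3]
Each d has probability 1/8, so the pmf of τ is: f(1) = 3/8, f(2) = 1/8, f(3) = 3/8, f(5) = 1/8
Let p_n(j) = P(N_n = j), with p_0 = [1]. Condition on τ_1: p_n(0) = P(τ > n), and for j >= 1, p_n(j) = Σ_{k<=n} f(k)·p_{n−k}(j−1)
p_1 = [5/8, 3/8]  (j = 0..1)
p_2 = [1/2, 23/64, 9/64]  (j = 0..2)
p_3 = [1/8, 41/64, 93/512, 27/512]  (j = 0..3)
p_4 = [1/8, 11/32, 109/256, 351/4096, 81/4096]  (j = 0..4)
p_5 = [0, 3/8, 11/32, 963/4096, 1269/32768, 243/32768]  (j = 0..5)
E[N_5] = Σ j·p_5(j) = 64219/32768;  E[N_5²] = Σ j²·p_5(j) = 153059/32768
Var[N_5] = 153059/32768 − (64219/32768)² = 891357351/1073741824

891357351/1073741824


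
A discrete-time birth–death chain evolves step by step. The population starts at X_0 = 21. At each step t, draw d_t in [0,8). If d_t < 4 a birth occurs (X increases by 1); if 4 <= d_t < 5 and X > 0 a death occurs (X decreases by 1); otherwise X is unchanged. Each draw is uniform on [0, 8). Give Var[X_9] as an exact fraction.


279/64

X can drop by at most 1 per step and X_0 = 21 > T = 9, so X_t >= 21 − t >= 12 > 0 for every t <= 9: the floor at 0 (the 'and X > 0' condition) never binds. Hence X_9 = X_0 + Σ_{t<9} Y_t with i.i.d. increments Y_t = y(d_t) ∈ {+1, −1, 0}.
Outcome values over d=0..7: [1, 1, 1, 1, -1, 0, 0, 0]
Σy = 3, Σy² = 5, M = 8
μ = 3/8 = 3/8,  σ² = 5/8 − (3/8)² = 31/64
Independent increments: Var[X_9] = 9·σ² = 9·(31/64) = 279/64


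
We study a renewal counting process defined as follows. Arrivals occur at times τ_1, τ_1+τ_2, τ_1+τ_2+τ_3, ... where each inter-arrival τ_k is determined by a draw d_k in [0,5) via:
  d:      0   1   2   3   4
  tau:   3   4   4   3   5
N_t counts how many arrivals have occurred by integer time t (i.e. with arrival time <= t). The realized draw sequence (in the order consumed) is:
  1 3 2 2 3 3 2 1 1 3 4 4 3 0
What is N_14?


3

draw d_1=1: τ_1=4, arrival time A_1=4
draw d_2=3: τ_2=3, arrival time A_2=7
draw d_3=2: τ_3=4, arrival time A_3=11
draw d_4=2: τ_4=4, arrival time A_4=15
draw d_5=3: τ_5=3, arrival time A_5=18
draw d_6=3: τ_6=3, arrival time A_6=21
draw d_7=2: τ_7=4, arrival time A_7=25
draw d_8=1: τ_8=4, arrival time A_8=29
draw d_9=1: τ_9=4, arrival time A_9=33
draw d_10=3: τ_10=3, arrival time A_10=36
draw d_11=4: τ_11=5, arrival time A_11=41
draw d_12=4: τ_12=5, arrival time A_12=46
draw d_13=3: τ_13=3, arrival time A_13=49
draw d_14=0: τ_14=3, arrival time A_14=52
N_t over t=0..14: 0:0 1:0 2:0 3:0 4:1 5:1 6:1 7:2 8:2 9:2 10:2 11:3 12:3 13:3 14:3


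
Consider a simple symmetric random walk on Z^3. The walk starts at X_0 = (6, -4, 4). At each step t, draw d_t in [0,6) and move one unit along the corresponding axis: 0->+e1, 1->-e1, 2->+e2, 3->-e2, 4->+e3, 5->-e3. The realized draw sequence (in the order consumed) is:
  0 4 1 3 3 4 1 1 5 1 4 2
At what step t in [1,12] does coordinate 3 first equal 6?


t=0: X=(6, -4, 4), d=0 → +e1, X_1=(7, -4, 4)
t=1: X=(7, -4, 4), d=4 → +e3, X_2=(7, -4, 5)
t=2: X=(7, -4, 5), d=1 → -e1, X_3=(6, -4, 5)
t=3: X=(6, -4, 5), d=3 → -e2, X_4=(6, -5, 5)
t=4: X=(6, -5, 5), d=3 → -e2, X_5=(6, -6, 5)
t=5: X=(6, -6, 5), d=4 → +e3, X_6=(6, -6, 6)
t=6: X=(6, -6, 6), d=1 → -e1, X_7=(5, -6, 6)
t=7: X=(5, -6, 6), d=1 → -e1, X_8=(4, -6, 6)
t=8: X=(4, -6, 6), d=5 → -e3, X_9=(4, -6, 5)
t=9: X=(4, -6, 5), d=1 → -e1, X_10=(3, -6, 5)
t=10: X=(3, -6, 5), d=4 → +e3, X_11=(3, -6, 6)
t=11: X=(3, -6, 6), d=2 → +e2, X_12=(3, -5, 6)

6


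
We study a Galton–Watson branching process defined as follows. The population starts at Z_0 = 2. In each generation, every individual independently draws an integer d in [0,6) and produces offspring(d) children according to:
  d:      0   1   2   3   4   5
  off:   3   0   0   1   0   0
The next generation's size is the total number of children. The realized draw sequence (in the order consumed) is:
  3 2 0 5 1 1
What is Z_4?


0

gen 0: Z_0=2, draws=[3, 2], offspring=[1, 0], Z_1=1
gen 1: Z_1=1, draws=[0], offspring=[3], Z_2=3
gen 2: Z_2=3, draws=[5, 1, 1], offspring=[0, 0, 0], Z_3=0
gen 3: Z_3=0, draws=[], offspring=[], Z_4=0


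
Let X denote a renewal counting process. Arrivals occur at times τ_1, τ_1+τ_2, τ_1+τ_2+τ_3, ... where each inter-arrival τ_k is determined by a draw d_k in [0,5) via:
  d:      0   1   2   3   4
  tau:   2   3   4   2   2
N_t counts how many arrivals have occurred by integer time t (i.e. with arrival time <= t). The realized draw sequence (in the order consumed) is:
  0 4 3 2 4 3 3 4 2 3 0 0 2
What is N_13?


draw d_1=0: τ_1=2, arrival time A_1=2
draw d_2=4: τ_2=2, arrival time A_2=4
draw d_3=3: τ_3=2, arrival time A_3=6
draw d_4=2: τ_4=4, arrival time A_4=10
draw d_5=4: τ_5=2, arrival time A_5=12
draw d_6=3: τ_6=2, arrival time A_6=14
draw d_7=3: τ_7=2, arrival time A_7=16
draw d_8=4: τ_8=2, arrival time A_8=18
draw d_9=2: τ_9=4, arrival time A_9=22
draw d_10=3: τ_10=2, arrival time A_10=24
draw d_11=0: τ_11=2, arrival time A_11=26
draw d_12=0: τ_12=2, arrival time A_12=28
draw d_13=2: τ_13=4, arrival time A_13=32
N_t over t=0..13: 0:0 1:0 2:1 3:1 4:2 5:2 6:3 7:3 8:3 9:3 10:4 11:4 12:5 13:5

5


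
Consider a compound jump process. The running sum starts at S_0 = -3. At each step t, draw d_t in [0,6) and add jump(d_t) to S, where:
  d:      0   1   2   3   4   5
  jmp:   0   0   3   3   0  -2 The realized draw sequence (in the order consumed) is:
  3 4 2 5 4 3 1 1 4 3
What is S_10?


t=0: S=-3, d=3, jump=3, S_1=0
t=1: S=0, d=4, jump=0, S_2=0
t=2: S=0, d=2, jump=3, S_3=3
t=3: S=3, d=5, jump=-2, S_4=1
t=4: S=1, d=4, jump=0, S_5=1
t=5: S=1, d=3, jump=3, S_6=4
t=6: S=4, d=1, jump=0, S_7=4
t=7: S=4, d=1, jump=0, S_8=4
t=8: S=4, d=4, jump=0, S_9=4
t=9: S=4, d=3, jump=3, S_10=7

7


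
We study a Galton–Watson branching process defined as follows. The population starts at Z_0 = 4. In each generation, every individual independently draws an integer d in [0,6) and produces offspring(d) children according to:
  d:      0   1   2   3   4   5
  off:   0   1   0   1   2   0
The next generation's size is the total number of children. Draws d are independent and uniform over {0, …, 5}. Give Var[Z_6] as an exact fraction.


Outcome values over d=0..5: [0, 1, 0, 1, 2, 0]
Σy = 4, Σy² = 6, M = 6
μ = 4/6 = 2/3,  σ² = 6/6 − (2/3)² = 5/9
V_0 = 0, E_0 = 4
V_1 = 5/9·E_0 + (2/3)²·V_0 = 20/9;  E_1 = 8/3
V_2 = 5/9·E_1 + (2/3)²·V_1 = 200/81;  E_2 = 16/9
V_3 = 5/9·E_2 + (2/3)²·V_2 = 1520/729;  E_3 = 32/27
V_4 = 5/9·E_3 + (2/3)²·V_3 = 10400/6561;  E_4 = 64/81
V_5 = 5/9·E_4 + (2/3)²·V_4 = 67520/59049;  E_5 = 128/243
V_6 = 5/9·E_5 + (2/3)²·V_5 = 425600/531441;  E_6 = 256/729

425600/531441


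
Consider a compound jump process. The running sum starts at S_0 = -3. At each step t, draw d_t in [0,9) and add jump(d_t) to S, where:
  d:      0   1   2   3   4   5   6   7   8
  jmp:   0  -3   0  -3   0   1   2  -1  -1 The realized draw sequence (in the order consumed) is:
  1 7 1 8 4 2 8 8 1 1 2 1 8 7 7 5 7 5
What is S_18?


-24

t=0: S=-3, d=1, jump=-3, S_1=-6
t=1: S=-6, d=7, jump=-1, S_2=-7
t=2: S=-7, d=1, jump=-3, S_3=-10
t=3: S=-10, d=8, jump=-1, S_4=-11
t=4: S=-11, d=4, jump=0, S_5=-11
t=5: S=-11, d=2, jump=0, S_6=-11
t=6: S=-11, d=8, jump=-1, S_7=-12
t=7: S=-12, d=8, jump=-1, S_8=-13
t=8: S=-13, d=1, jump=-3, S_9=-16
t=9: S=-16, d=1, jump=-3, S_10=-19
t=10: S=-19, d=2, jump=0, S_11=-19
t=11: S=-19, d=1, jump=-3, S_12=-22
t=12: S=-22, d=8, jump=-1, S_13=-23
t=13: S=-23, d=7, jump=-1, S_14=-24
t=14: S=-24, d=7, jump=-1, S_15=-25
t=15: S=-25, d=5, jump=1, S_16=-24
t=16: S=-24, d=7, jump=-1, S_17=-25
t=17: S=-25, d=5, jump=1, S_18=-24


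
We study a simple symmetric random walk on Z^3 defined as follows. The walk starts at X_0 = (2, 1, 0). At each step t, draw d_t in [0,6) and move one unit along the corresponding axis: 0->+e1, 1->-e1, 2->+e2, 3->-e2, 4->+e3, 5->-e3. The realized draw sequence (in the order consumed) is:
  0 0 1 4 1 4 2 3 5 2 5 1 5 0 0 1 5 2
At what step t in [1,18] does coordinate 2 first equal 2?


7

t=0: X=(2, 1, 0), d=0 → +e1, X_1=(3, 1, 0)
t=1: X=(3, 1, 0), d=0 → +e1, X_2=(4, 1, 0)
t=2: X=(4, 1, 0), d=1 → -e1, X_3=(3, 1, 0)
t=3: X=(3, 1, 0), d=4 → +e3, X_4=(3, 1, 1)
t=4: X=(3, 1, 1), d=1 → -e1, X_5=(2, 1, 1)
t=5: X=(2, 1, 1), d=4 → +e3, X_6=(2, 1, 2)
t=6: X=(2, 1, 2), d=2 → +e2, X_7=(2, 2, 2)
t=7: X=(2, 2, 2), d=3 → -e2, X_8=(2, 1, 2)
t=8: X=(2, 1, 2), d=5 → -e3, X_9=(2, 1, 1)
t=9: X=(2, 1, 1), d=2 → +e2, X_10=(2, 2, 1)
t=10: X=(2, 2, 1), d=5 → -e3, X_11=(2, 2, 0)
t=11: X=(2, 2, 0), d=1 → -e1, X_12=(1, 2, 0)
t=12: X=(1, 2, 0), d=5 → -e3, X_13=(1, 2, -1)
t=13: X=(1, 2, -1), d=0 → +e1, X_14=(2, 2, -1)
t=14: X=(2, 2, -1), d=0 → +e1, X_15=(3, 2, -1)
t=15: X=(3, 2, -1), d=1 → -e1, X_16=(2, 2, -1)
t=16: X=(2, 2, -1), d=5 → -e3, X_17=(2, 2, -2)
t=17: X=(2, 2, -2), d=2 → +e2, X_18=(2, 3, -2)


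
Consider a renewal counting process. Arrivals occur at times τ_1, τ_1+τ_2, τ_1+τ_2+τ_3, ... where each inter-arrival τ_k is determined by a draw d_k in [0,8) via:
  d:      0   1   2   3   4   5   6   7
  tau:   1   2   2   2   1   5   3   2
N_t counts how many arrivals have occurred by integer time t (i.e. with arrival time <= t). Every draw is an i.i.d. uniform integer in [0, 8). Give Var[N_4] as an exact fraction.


Inter-arrival values over d=0..7: [1, 2, 2, 2, 1, 5, 3, 2]
Each d has probability 1/8, so the pmf of τ is: f(1) = 1/4, f(2) = 1/2, f(3) = 1/8, f(5) = 1/8
Let p_n(j) = P(N_n = j), with p_0 = [1]. Condition on τ_1: p_n(0) = P(τ > n), and for j >= 1, p_n(j) = Σ_{k<=n} f(k)·p_{n−k}(j−1)
p_1 = [3/4, 1/4]  (j = 0..1)
p_2 = [1/4, 11/16, 1/16]  (j = 0..2)
p_3 = [1/8, 9/16, 19/64, 1/64]  (j = 0..3)
p_4 = [1/8, 1/4, 33/64, 27/256, 1/256]  (j = 0..4)
E[N_4] = Σ j·p_4(j) = 413/256;  E[N_4²] = Σ j²·p_4(j) = 851/256
Var[N_4] = 851/256 − (413/256)² = 47287/65536

47287/65536


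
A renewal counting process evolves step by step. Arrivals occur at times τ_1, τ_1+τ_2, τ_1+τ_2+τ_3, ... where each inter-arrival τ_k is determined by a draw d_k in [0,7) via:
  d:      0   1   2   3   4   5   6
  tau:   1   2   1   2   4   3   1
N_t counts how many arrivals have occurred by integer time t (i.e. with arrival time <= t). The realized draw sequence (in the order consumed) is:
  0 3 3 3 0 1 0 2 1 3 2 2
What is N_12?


8

draw d_1=0: τ_1=1, arrival time A_1=1
draw d_2=3: τ_2=2, arrival time A_2=3
draw d_3=3: τ_3=2, arrival time A_3=5
draw d_4=3: τ_4=2, arrival time A_4=7
draw d_5=0: τ_5=1, arrival time A_5=8
draw d_6=1: τ_6=2, arrival time A_6=10
draw d_7=0: τ_7=1, arrival time A_7=11
draw d_8=2: τ_8=1, arrival time A_8=12
draw d_9=1: τ_9=2, arrival time A_9=14
draw d_10=3: τ_10=2, arrival time A_10=16
draw d_11=2: τ_11=1, arrival time A_11=17
draw d_12=2: τ_12=1, arrival time A_12=18
N_t over t=0..12: 0:0 1:1 2:1 3:2 4:2 5:3 6:3 7:4 8:5 9:5 10:6 11:7 12:8


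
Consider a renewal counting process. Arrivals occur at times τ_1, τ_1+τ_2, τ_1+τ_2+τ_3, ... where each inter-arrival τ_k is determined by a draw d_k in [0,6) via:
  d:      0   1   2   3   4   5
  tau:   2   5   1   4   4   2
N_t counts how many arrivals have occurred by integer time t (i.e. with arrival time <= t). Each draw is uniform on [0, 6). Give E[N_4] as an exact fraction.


Inter-arrival values over d=0..5: [2, 5, 1, 4, 4, 2]
Each d has probability 1/6, so the pmf of τ is: f(1) = 1/6, f(2) = 1/3, f(4) = 1/3, f(5) = 1/6
Renewal equation for m(n) = E[N_n]: condition on τ_1 = k (if k <= n, one arrival plus a fresh copy on the remaining n−k steps): m(n) = F(n) + Σ_{k<=n} f(k)·m(n−k), where F(n) = P(τ <= n) and m(0) = 0
m(1) = F(1) = 1/6
m(2) = F(2) + f(1)·m(1) = 1/2 + 1/6·1/6 = 19/36
m(3) = F(3) + f(1)·m(2) + f(2)·m(1) = 1/2 + 1/6·19/36 + 1/3·1/6 = 139/216
m(4) = F(4) + f(1)·m(3) + f(2)·m(2) = 5/6 + 1/6·139/216 + 1/3·19/36 = 1447/1296
E[N_4] = m(4) = 1447/1296

1447/1296


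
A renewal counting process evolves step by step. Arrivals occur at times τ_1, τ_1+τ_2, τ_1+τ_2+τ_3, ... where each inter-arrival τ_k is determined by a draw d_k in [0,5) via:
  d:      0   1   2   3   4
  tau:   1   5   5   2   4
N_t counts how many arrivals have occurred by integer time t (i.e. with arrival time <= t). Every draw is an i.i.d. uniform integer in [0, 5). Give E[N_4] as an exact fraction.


Inter-arrival values over d=0..4: [1, 5, 5, 2, 4]
Each d has probability 1/5, so the pmf of τ is: f(1) = 1/5, f(2) = 1/5, f(4) = 1/5, f(5) = 2/5
Renewal equation for m(n) = E[N_n]: condition on τ_1 = k (if k <= n, one arrival plus a fresh copy on the remaining n−k steps): m(n) = F(n) + Σ_{k<=n} f(k)·m(n−k), where F(n) = P(τ <= n) and m(0) = 0
m(1) = F(1) = 1/5
m(2) = F(2) + f(1)·m(1) = 2/5 + 1/5·1/5 = 11/25
m(3) = F(3) + f(1)·m(2) + f(2)·m(1) = 2/5 + 1/5·11/25 + 1/5·1/5 = 66/125
m(4) = F(4) + f(1)·m(3) + f(2)·m(2) = 3/5 + 1/5·66/125 + 1/5·11/25 = 496/625
E[N_4] = m(4) = 496/625

496/625


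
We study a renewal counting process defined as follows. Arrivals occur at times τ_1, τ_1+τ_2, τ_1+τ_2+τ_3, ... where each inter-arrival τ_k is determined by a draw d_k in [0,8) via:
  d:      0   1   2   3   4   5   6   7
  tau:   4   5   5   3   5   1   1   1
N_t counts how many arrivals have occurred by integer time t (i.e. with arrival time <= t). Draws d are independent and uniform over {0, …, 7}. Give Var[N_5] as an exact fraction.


Inter-arrival values over d=0..7: [4, 5, 5, 3, 5, 1, 1, 1]
Each d has probability 1/8, so the pmf of τ is: f(1) = 3/8, f(3) = 1/8, f(4) = 1/8, f(5) = 3/8
Let p_n(j) = P(N_n = j), with p_0 = [1]. Condition on τ_1: p_n(0) = P(τ > n), and for j >= 1, p_n(j) = Σ_{k<=n} f(k)·p_{n−k}(j−1)
p_1 = [5/8, 3/8]  (j = 0..1)
p_2 = [5/8, 15/64, 9/64]  (j = 0..2)
p_3 = [1/2, 23/64, 45/512, 27/512]  (j = 0..3)
p_4 = [3/8, 25/64, 93/512, 135/4096, 81/4096]  (j = 0..4)
p_5 = [0, 43/64, 57/256, 351/4096, 405/32768, 243/32768]  (j = 0..5)
E[N_5] = Σ j·p_5(j) = 47867/32768;  E[N_5²] = Σ j²·p_5(j) = 89027/32768
Var[N_5] = 89027/32768 − (47867/32768)² = 625987047/1073741824

625987047/1073741824


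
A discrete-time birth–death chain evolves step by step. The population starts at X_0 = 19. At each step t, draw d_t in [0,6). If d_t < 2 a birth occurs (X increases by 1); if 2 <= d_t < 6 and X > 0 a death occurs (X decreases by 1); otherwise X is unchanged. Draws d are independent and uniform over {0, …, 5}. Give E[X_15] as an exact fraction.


X can drop by at most 1 per step and X_0 = 19 > T = 15, so X_t >= 19 − t >= 4 > 0 for every t <= 15: the floor at 0 (the 'and X > 0' condition) never binds. Hence X_15 = X_0 + Σ_{t<15} Y_t with i.i.d. increments Y_t = y(d_t) ∈ {+1, −1, 0}.
Outcome values over d=0..5: [1, 1, -1, -1, -1, -1]
Σy = -2, Σy² = 6, M = 6
μ = -2/6 = -1/3,  σ² = 6/6 − (-1/3)² = 8/9
E[X_15] = 19 + 15·(-1/3) = 14

14


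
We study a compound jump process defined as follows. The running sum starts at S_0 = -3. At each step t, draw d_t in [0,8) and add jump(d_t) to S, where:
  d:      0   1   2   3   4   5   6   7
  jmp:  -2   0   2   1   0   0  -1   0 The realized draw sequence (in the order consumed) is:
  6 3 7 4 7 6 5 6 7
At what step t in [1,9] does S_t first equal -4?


1

t=0: S=-3, d=6, jump=-1, S_1=-4
t=1: S=-4, d=3, jump=1, S_2=-3
t=2: S=-3, d=7, jump=0, S_3=-3
t=3: S=-3, d=4, jump=0, S_4=-3
t=4: S=-3, d=7, jump=0, S_5=-3
t=5: S=-3, d=6, jump=-1, S_6=-4
t=6: S=-4, d=5, jump=0, S_7=-4
t=7: S=-4, d=6, jump=-1, S_8=-5
t=8: S=-5, d=7, jump=0, S_9=-5


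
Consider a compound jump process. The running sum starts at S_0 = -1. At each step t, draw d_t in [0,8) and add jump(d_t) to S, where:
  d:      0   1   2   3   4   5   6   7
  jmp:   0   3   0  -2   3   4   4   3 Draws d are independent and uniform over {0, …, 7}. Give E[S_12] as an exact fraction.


43/2

Outcome values over d=0..7: [0, 3, 0, -2, 3, 4, 4, 3]
Σy = 15, Σy² = 63, M = 8
μ = 15/8 = 15/8,  σ² = 63/8 − (15/8)² = 279/64
E[S_12] = -1 + 12·(15/8) = 43/2


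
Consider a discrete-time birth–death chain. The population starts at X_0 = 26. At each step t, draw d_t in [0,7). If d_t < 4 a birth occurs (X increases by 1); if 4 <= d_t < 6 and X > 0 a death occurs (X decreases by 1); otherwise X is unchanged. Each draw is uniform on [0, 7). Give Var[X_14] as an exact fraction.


76/7

X can drop by at most 1 per step and X_0 = 26 > T = 14, so X_t >= 26 − t >= 12 > 0 for every t <= 14: the floor at 0 (the 'and X > 0' condition) never binds. Hence X_14 = X_0 + Σ_{t<14} Y_t with i.i.d. increments Y_t = y(d_t) ∈ {+1, −1, 0}.
Outcome values over d=0..6: [1, 1, 1, 1, -1, -1, 0]
Σy = 2, Σy² = 6, M = 7
μ = 2/7 = 2/7,  σ² = 6/7 − (2/7)² = 38/49
Independent increments: Var[X_14] = 14·σ² = 14·(38/49) = 76/7


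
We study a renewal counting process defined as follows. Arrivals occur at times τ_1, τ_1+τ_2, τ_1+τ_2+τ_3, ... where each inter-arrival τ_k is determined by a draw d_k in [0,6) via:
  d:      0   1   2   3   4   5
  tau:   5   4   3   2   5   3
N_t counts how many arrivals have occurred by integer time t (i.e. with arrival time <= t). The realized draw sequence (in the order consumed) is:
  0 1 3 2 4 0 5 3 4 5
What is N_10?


draw d_1=0: τ_1=5, arrival time A_1=5
draw d_2=1: τ_2=4, arrival time A_2=9
draw d_3=3: τ_3=2, arrival time A_3=11
draw d_4=2: τ_4=3, arrival time A_4=14
draw d_5=4: τ_5=5, arrival time A_5=19
draw d_6=0: τ_6=5, arrival time A_6=24
draw d_7=5: τ_7=3, arrival time A_7=27
draw d_8=3: τ_8=2, arrival time A_8=29
draw d_9=4: τ_9=5, arrival time A_9=34
draw d_10=5: τ_10=3, arrival time A_10=37
N_t over t=0..10: 0:0 1:0 2:0 3:0 4:0 5:1 6:1 7:1 8:1 9:2 10:2

2


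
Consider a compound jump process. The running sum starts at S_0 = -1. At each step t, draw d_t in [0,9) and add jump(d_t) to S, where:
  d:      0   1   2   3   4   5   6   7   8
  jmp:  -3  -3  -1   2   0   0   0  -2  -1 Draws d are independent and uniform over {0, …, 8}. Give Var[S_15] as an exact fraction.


Outcome values over d=0..8: [-3, -3, -1, 2, 0, 0, 0, -2, -1]
Σy = -8, Σy² = 28, M = 9
μ = -8/9 = -8/9,  σ² = 28/9 − (-8/9)² = 188/81
Independent increments: Var[S_15] = 15·σ² = 15·(188/81) = 940/27

940/27


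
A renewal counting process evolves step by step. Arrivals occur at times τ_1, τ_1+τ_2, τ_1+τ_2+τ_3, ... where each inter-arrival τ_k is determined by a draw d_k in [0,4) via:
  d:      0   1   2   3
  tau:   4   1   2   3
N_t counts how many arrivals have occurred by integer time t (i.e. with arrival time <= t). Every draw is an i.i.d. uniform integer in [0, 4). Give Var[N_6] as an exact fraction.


Inter-arrival values over d=0..3: [4, 1, 2, 3]
Each d has probability 1/4, so the pmf of τ is: f(1) = 1/4, f(2) = 1/4, f(3) = 1/4, f(4) = 1/4
Let p_n(j) = P(N_n = j), with p_0 = [1]. Condition on τ_1: p_n(0) = P(τ > n), and for j >= 1, p_n(j) = Σ_{k<=n} f(k)·p_{n−k}(j−1)
p_1 = [3/4, 1/4]  (j = 0..1)
p_2 = [1/2, 7/16, 1/16]  (j = 0..2)
p_3 = [1/4, 9/16, 11/64, 1/64]  (j = 0..3)
p_4 = [0, 5/8, 5/16, 15/256, 1/256]  (j = 0..4)
p_5 = [0, 3/8, 15/32, 35/256, 19/1024, 1/1024]  (j = 0..5)
p_6 = [0, 3/16, 1/2, 65/256, 27/512, 23/4096, 1/4096]  (j = 0..6)
E[N_6] = Σ j·p_6(j) = 8969/4096;  E[N_6²] = Σ j²·p_6(j) = 22387/4096
Var[N_6] = 22387/4096 − (8969/4096)² = 11254191/16777216

11254191/16777216


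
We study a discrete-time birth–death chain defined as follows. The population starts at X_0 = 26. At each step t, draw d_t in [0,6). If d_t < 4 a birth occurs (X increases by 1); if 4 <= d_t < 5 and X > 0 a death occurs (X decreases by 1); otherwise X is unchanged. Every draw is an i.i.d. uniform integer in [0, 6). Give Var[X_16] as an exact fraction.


28/3

X can drop by at most 1 per step and X_0 = 26 > T = 16, so X_t >= 26 − t >= 10 > 0 for every t <= 16: the floor at 0 (the 'and X > 0' condition) never binds. Hence X_16 = X_0 + Σ_{t<16} Y_t with i.i.d. increments Y_t = y(d_t) ∈ {+1, −1, 0}.
Outcome values over d=0..5: [1, 1, 1, 1, -1, 0]
Σy = 3, Σy² = 5, M = 6
μ = 3/6 = 1/2,  σ² = 5/6 − (1/2)² = 7/12
Independent increments: Var[X_16] = 16·σ² = 16·(7/12) = 28/3


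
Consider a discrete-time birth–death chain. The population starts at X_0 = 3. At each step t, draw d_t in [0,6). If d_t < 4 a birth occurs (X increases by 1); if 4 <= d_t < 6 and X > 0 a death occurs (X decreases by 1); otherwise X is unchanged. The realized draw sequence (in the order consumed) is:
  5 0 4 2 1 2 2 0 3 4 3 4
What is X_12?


7

t=0: X=3, d=5 → death, X_1=2
t=1: X=2, d=0 → birth, X_2=3
t=2: X=3, d=4 → death, X_3=2
t=3: X=2, d=2 → birth, X_4=3
t=4: X=3, d=1 → birth, X_5=4
t=5: X=4, d=2 → birth, X_6=5
t=6: X=5, d=2 → birth, X_7=6
t=7: X=6, d=0 → birth, X_8=7
t=8: X=7, d=3 → birth, X_9=8
t=9: X=8, d=4 → death, X_10=7
t=10: X=7, d=3 → birth, X_11=8
t=11: X=8, d=4 → death, X_12=7


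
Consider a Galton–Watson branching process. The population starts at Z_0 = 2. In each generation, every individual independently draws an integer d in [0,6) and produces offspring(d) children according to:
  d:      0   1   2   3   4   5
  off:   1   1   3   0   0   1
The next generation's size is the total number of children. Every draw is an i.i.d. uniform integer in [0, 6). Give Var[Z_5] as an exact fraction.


10

Outcome values over d=0..5: [1, 1, 3, 0, 0, 1]
Σy = 6, Σy² = 12, M = 6
μ = 6/6 = 1,  σ² = 12/6 − (1)² = 1
V_0 = 0, E_0 = 2
V_1 = 1·E_0 + (1)²·V_0 = 2;  E_1 = 2
V_2 = 1·E_1 + (1)²·V_1 = 4;  E_2 = 2
V_3 = 1·E_2 + (1)²·V_2 = 6;  E_3 = 2
V_4 = 1·E_3 + (1)²·V_3 = 8;  E_4 = 2
V_5 = 1·E_4 + (1)²·V_4 = 10;  E_5 = 2


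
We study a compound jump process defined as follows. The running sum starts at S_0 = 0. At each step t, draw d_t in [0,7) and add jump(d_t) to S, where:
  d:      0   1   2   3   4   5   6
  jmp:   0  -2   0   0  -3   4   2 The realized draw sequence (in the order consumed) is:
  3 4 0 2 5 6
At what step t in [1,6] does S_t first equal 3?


t=0: S=0, d=3, jump=0, S_1=0
t=1: S=0, d=4, jump=-3, S_2=-3
t=2: S=-3, d=0, jump=0, S_3=-3
t=3: S=-3, d=2, jump=0, S_4=-3
t=4: S=-3, d=5, jump=4, S_5=1
t=5: S=1, d=6, jump=2, S_6=3

6


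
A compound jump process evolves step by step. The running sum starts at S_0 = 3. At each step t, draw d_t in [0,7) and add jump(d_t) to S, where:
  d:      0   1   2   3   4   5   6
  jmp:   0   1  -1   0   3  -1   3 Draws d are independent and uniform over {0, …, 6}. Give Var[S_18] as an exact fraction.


2196/49

Outcome values over d=0..6: [0, 1, -1, 0, 3, -1, 3]
Σy = 5, Σy² = 21, M = 7
μ = 5/7 = 5/7,  σ² = 21/7 − (5/7)² = 122/49
Independent increments: Var[S_18] = 18·σ² = 18·(122/49) = 2196/49


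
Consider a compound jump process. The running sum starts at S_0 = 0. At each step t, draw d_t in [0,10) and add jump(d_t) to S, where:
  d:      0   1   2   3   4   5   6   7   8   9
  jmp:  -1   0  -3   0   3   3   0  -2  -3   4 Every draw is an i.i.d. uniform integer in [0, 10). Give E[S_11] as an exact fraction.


Outcome values over d=0..9: [-1, 0, -3, 0, 3, 3, 0, -2, -3, 4]
Σy = 1, Σy² = 57, M = 10
μ = 1/10 = 1/10,  σ² = 57/10 − (1/10)² = 569/100
E[S_11] = 0 + 11·(1/10) = 11/10

11/10


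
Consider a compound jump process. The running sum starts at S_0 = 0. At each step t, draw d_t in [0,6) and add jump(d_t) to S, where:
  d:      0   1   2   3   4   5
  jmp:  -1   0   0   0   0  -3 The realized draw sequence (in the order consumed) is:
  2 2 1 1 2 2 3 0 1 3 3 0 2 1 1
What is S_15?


-2

t=0: S=0, d=2, jump=0, S_1=0
t=1: S=0, d=2, jump=0, S_2=0
t=2: S=0, d=1, jump=0, S_3=0
t=3: S=0, d=1, jump=0, S_4=0
t=4: S=0, d=2, jump=0, S_5=0
t=5: S=0, d=2, jump=0, S_6=0
t=6: S=0, d=3, jump=0, S_7=0
t=7: S=0, d=0, jump=-1, S_8=-1
t=8: S=-1, d=1, jump=0, S_9=-1
t=9: S=-1, d=3, jump=0, S_10=-1
t=10: S=-1, d=3, jump=0, S_11=-1
t=11: S=-1, d=0, jump=-1, S_12=-2
t=12: S=-2, d=2, jump=0, S_13=-2
t=13: S=-2, d=1, jump=0, S_14=-2
t=14: S=-2, d=1, jump=0, S_15=-2


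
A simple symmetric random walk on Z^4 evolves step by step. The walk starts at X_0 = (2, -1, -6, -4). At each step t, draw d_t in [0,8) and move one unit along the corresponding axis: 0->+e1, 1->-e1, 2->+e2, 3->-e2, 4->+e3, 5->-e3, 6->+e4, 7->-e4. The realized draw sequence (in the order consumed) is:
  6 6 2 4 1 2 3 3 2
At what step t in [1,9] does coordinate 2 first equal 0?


t=0: X=(2, -1, -6, -4), d=6 → +e4, X_1=(2, -1, -6, -3)
t=1: X=(2, -1, -6, -3), d=6 → +e4, X_2=(2, -1, -6, -2)
t=2: X=(2, -1, -6, -2), d=2 → +e2, X_3=(2, 0, -6, -2)
t=3: X=(2, 0, -6, -2), d=4 → +e3, X_4=(2, 0, -5, -2)
t=4: X=(2, 0, -5, -2), d=1 → -e1, X_5=(1, 0, -5, -2)
t=5: X=(1, 0, -5, -2), d=2 → +e2, X_6=(1, 1, -5, -2)
t=6: X=(1, 1, -5, -2), d=3 → -e2, X_7=(1, 0, -5, -2)
t=7: X=(1, 0, -5, -2), d=3 → -e2, X_8=(1, -1, -5, -2)
t=8: X=(1, -1, -5, -2), d=2 → +e2, X_9=(1, 0, -5, -2)

3


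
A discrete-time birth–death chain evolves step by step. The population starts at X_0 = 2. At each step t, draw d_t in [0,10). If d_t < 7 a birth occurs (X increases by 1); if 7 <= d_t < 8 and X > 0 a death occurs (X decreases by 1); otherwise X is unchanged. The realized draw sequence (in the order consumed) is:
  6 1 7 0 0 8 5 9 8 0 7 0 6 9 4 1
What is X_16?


10

t=0: X=2, d=6 → birth, X_1=3
t=1: X=3, d=1 → birth, X_2=4
t=2: X=4, d=7 → death, X_3=3
t=3: X=3, d=0 → birth, X_4=4
t=4: X=4, d=0 → birth, X_5=5
t=5: X=5, d=8 → hold, X_6=5
t=6: X=5, d=5 → birth, X_7=6
t=7: X=6, d=9 → hold, X_8=6
t=8: X=6, d=8 → hold, X_9=6
t=9: X=6, d=0 → birth, X_10=7
t=10: X=7, d=7 → death, X_11=6
t=11: X=6, d=0 → birth, X_12=7
t=12: X=7, d=6 → birth, X_13=8
t=13: X=8, d=9 → hold, X_14=8
t=14: X=8, d=4 → birth, X_15=9
t=15: X=9, d=1 → birth, X_16=10


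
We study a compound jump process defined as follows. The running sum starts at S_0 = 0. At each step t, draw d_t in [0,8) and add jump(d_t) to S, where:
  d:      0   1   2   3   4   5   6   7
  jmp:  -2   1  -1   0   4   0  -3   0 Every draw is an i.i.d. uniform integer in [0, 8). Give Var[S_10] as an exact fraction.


Outcome values over d=0..7: [-2, 1, -1, 0, 4, 0, -3, 0]
Σy = -1, Σy² = 31, M = 8
μ = -1/8 = -1/8,  σ² = 31/8 − (-1/8)² = 247/64
Independent increments: Var[S_10] = 10·σ² = 10·(247/64) = 1235/32

1235/32


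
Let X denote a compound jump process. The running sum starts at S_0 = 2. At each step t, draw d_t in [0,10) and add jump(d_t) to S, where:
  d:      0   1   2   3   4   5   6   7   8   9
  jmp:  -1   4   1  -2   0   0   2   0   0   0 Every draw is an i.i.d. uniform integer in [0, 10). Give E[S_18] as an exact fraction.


46/5

Outcome values over d=0..9: [-1, 4, 1, -2, 0, 0, 2, 0, 0, 0]
Σy = 4, Σy² = 26, M = 10
μ = 4/10 = 2/5,  σ² = 26/10 − (2/5)² = 61/25
E[S_18] = 2 + 18·(2/5) = 46/5


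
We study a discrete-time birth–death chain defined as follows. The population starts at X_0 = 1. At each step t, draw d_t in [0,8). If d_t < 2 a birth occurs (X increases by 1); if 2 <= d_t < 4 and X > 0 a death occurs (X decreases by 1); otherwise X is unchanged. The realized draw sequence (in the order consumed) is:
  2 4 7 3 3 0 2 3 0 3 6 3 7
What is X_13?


t=0: X=1, d=2 → death, X_1=0
t=1: X=0, d=4 → hold, X_2=0
t=2: X=0, d=7 → hold, X_3=0
t=3: X=0, d=3 → hold, X_4=0
t=4: X=0, d=3 → hold, X_5=0
t=5: X=0, d=0 → birth, X_6=1
t=6: X=1, d=2 → death, X_7=0
t=7: X=0, d=3 → hold, X_8=0
t=8: X=0, d=0 → birth, X_9=1
t=9: X=1, d=3 → death, X_10=0
t=10: X=0, d=6 → hold, X_11=0
t=11: X=0, d=3 → hold, X_12=0
t=12: X=0, d=7 → hold, X_13=0

0


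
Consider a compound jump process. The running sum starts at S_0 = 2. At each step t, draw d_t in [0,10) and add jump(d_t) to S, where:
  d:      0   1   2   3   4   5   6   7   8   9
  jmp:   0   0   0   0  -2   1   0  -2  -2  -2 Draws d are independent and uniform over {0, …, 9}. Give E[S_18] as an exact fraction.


-53/5

Outcome values over d=0..9: [0, 0, 0, 0, -2, 1, 0, -2, -2, -2]
Σy = -7, Σy² = 17, M = 10
μ = -7/10 = -7/10,  σ² = 17/10 − (-7/10)² = 121/100
E[S_18] = 2 + 18·(-7/10) = -53/5


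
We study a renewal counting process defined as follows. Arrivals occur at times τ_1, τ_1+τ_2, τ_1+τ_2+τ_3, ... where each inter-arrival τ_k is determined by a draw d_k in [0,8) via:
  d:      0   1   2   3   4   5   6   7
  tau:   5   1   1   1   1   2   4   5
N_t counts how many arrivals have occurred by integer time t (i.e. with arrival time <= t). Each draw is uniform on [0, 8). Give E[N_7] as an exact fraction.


1425/512

Inter-arrival values over d=0..7: [5, 1, 1, 1, 1, 2, 4, 5]
Each d has probability 1/8, so the pmf of τ is: f(1) = 1/2, f(2) = 1/8, f(4) = 1/8, f(5) = 1/4
Renewal equation for m(n) = E[N_n]: condition on τ_1 = k (if k <= n, one arrival plus a fresh copy on the remaining n−k steps): m(n) = F(n) + Σ_{k<=n} f(k)·m(n−k), where F(n) = P(τ <= n) and m(0) = 0
m(1) = F(1) = 1/2
m(2) = F(2) + f(1)·m(1) = 5/8 + 1/2·1/2 = 7/8
m(3) = F(3) + f(1)·m(2) + f(2)·m(1) = 5/8 + 1/2·7/8 + 1/8·1/2 = 9/8
m(4) = F(4) + f(1)·m(3) + f(2)·m(2) = 3/4 + 1/2·9/8 + 1/8·7/8 = 91/64
m(5) = F(5) + f(1)·m(4) + f(2)·m(3) + f(4)·m(1) = 1 + 1/2·91/64 + 1/8·9/8 + 1/8·1/2 = 245/128
m(6) = F(6) + f(1)·m(5) + f(2)·m(4) + f(4)·m(2) + f(5)·m(1) = 1 + 1/2·245/128 + 1/8·91/64 + 1/8·7/8 + 1/4·1/2 = 1213/512
m(7) = F(7) + f(1)·m(6) + f(2)·m(5) + f(4)·m(3) + f(5)·m(2) = 1 + 1/2·1213/512 + 1/8·245/128 + 1/8·9/8 + 1/4·7/8 = 1425/512
E[N_7] = m(7) = 1425/512


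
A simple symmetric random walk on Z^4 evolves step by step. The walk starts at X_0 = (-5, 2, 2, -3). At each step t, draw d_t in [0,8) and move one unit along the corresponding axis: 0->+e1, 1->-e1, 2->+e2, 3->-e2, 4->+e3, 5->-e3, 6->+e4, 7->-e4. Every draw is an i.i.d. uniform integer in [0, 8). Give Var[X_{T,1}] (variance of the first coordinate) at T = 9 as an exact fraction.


Outcome values over d=0..7: [1, -1, 0, 0, 0, 0, 0, 0]
Σy = 0, Σy² = 2, M = 8
μ = 0/8 = 0,  σ² = 2/8 − (0)² = 1/4
Independent increments: Var[X_9] = 9·σ² = 9·(1/4) = 9/4

9/4


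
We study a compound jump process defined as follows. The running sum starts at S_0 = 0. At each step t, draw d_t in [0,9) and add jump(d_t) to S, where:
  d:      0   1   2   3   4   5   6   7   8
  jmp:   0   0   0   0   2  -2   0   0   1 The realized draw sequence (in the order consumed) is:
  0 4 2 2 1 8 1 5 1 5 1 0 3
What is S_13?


-1

t=0: S=0, d=0, jump=0, S_1=0
t=1: S=0, d=4, jump=2, S_2=2
t=2: S=2, d=2, jump=0, S_3=2
t=3: S=2, d=2, jump=0, S_4=2
t=4: S=2, d=1, jump=0, S_5=2
t=5: S=2, d=8, jump=1, S_6=3
t=6: S=3, d=1, jump=0, S_7=3
t=7: S=3, d=5, jump=-2, S_8=1
t=8: S=1, d=1, jump=0, S_9=1
t=9: S=1, d=5, jump=-2, S_10=-1
t=10: S=-1, d=1, jump=0, S_11=-1
t=11: S=-1, d=0, jump=0, S_12=-1
t=12: S=-1, d=3, jump=0, S_13=-1


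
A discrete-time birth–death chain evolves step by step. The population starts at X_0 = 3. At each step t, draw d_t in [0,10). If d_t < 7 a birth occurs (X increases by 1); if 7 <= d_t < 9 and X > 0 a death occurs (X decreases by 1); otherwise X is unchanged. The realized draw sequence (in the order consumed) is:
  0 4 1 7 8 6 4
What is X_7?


6

t=0: X=3, d=0 → birth, X_1=4
t=1: X=4, d=4 → birth, X_2=5
t=2: X=5, d=1 → birth, X_3=6
t=3: X=6, d=7 → death, X_4=5
t=4: X=5, d=8 → death, X_5=4
t=5: X=4, d=6 → birth, X_6=5
t=6: X=5, d=4 → birth, X_7=6


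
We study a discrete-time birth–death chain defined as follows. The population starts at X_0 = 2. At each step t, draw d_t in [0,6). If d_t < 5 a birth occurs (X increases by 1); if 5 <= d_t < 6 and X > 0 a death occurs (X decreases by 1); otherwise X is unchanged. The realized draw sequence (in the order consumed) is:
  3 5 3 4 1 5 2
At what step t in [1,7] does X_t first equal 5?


t=0: X=2, d=3 → birth, X_1=3
t=1: X=3, d=5 → death, X_2=2
t=2: X=2, d=3 → birth, X_3=3
t=3: X=3, d=4 → birth, X_4=4
t=4: X=4, d=1 → birth, X_5=5
t=5: X=5, d=5 → death, X_6=4
t=6: X=4, d=2 → birth, X_7=5

5


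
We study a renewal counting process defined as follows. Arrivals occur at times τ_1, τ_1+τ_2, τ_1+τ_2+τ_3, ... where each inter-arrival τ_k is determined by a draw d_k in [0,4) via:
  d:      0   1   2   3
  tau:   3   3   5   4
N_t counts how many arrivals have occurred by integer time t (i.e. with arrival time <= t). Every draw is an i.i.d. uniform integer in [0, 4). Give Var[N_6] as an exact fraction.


3/16

Inter-arrival values over d=0..3: [3, 3, 5, 4]
Each d has probability 1/4, so the pmf of τ is: f(3) = 1/2, f(4) = 1/4, f(5) = 1/4
Let p_n(j) = P(N_n = j), with p_0 = [1]. Condition on τ_1: p_n(0) = P(τ > n), and for j >= 1, p_n(j) = Σ_{k<=n} f(k)·p_{n−k}(j−1)
p_1 = [1]  (j = 0)
p_2 = [1]  (j = 0)
p_3 = [1/2, 1/2]  (j = 0..1)
p_4 = [1/4, 3/4]  (j = 0..1)
p_5 = [0, 1]  (j = 0..1)
p_6 = [0, 3/4, 1/4]  (j = 0..2)
E[N_6] = Σ j·p_6(j) = 5/4;  E[N_6²] = Σ j²·p_6(j) = 7/4
Var[N_6] = 7/4 − (5/4)² = 3/16


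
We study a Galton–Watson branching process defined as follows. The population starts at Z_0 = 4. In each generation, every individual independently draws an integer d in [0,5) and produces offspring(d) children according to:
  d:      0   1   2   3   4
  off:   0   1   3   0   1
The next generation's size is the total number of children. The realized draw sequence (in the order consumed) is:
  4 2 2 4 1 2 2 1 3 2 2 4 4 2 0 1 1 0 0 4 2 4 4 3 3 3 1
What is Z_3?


gen 0: Z_0=4, draws=[4, 2, 2, 4], offspring=[1, 3, 3, 1], Z_1=8
gen 1: Z_1=8, draws=[1, 2, 2, 1, 3, 2, 2, 4], offspring=[1, 3, 3, 1, 0, 3, 3, 1], Z_2=15
gen 2: Z_2=15, draws=[4, 2, 0, 1, 1, 0, 0, 4, 2, 4, 4, 3, 3, 3, 1], offspring=[1, 3, 0, 1, 1, 0, 0, 1, 3, 1, 1, 0, 0, 0, 1], Z_3=13

13


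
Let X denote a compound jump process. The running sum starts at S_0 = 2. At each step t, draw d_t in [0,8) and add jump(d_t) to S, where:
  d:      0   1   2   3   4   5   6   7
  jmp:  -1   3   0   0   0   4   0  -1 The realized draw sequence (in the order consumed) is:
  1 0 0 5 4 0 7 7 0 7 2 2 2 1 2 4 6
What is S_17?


5

t=0: S=2, d=1, jump=3, S_1=5
t=1: S=5, d=0, jump=-1, S_2=4
t=2: S=4, d=0, jump=-1, S_3=3
t=3: S=3, d=5, jump=4, S_4=7
t=4: S=7, d=4, jump=0, S_5=7
t=5: S=7, d=0, jump=-1, S_6=6
t=6: S=6, d=7, jump=-1, S_7=5
t=7: S=5, d=7, jump=-1, S_8=4
t=8: S=4, d=0, jump=-1, S_9=3
t=9: S=3, d=7, jump=-1, S_10=2
t=10: S=2, d=2, jump=0, S_11=2
t=11: S=2, d=2, jump=0, S_12=2
t=12: S=2, d=2, jump=0, S_13=2
t=13: S=2, d=1, jump=3, S_14=5
t=14: S=5, d=2, jump=0, S_15=5
t=15: S=5, d=4, jump=0, S_16=5
t=16: S=5, d=6, jump=0, S_17=5


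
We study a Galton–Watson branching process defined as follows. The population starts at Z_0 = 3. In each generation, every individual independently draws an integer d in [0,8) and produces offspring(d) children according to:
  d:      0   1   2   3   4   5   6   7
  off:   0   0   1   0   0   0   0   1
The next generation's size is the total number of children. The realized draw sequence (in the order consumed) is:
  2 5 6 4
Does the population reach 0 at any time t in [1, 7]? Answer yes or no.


yes

gen 0: Z_0=3, draws=[2, 5, 6], offspring=[1, 0, 0], Z_1=1
gen 1: Z_1=1, draws=[4], offspring=[0], Z_2=0
gen 2: Z_2=0, draws=[], offspring=[], Z_3=0
gen 3: Z_3=0, draws=[], offspring=[], Z_4=0
gen 4: Z_4=0, draws=[], offspring=[], Z_5=0
gen 5: Z_5=0, draws=[], offspring=[], Z_6=0
gen 6: Z_6=0, draws=[], offspring=[], Z_7=0


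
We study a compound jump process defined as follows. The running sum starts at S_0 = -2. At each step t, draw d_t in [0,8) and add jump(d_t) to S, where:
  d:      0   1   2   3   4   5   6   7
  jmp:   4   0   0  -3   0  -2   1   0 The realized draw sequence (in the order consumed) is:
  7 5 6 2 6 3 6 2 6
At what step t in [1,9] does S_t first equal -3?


t=0: S=-2, d=7, jump=0, S_1=-2
t=1: S=-2, d=5, jump=-2, S_2=-4
t=2: S=-4, d=6, jump=1, S_3=-3
t=3: S=-3, d=2, jump=0, S_4=-3
t=4: S=-3, d=6, jump=1, S_5=-2
t=5: S=-2, d=3, jump=-3, S_6=-5
t=6: S=-5, d=6, jump=1, S_7=-4
t=7: S=-4, d=2, jump=0, S_8=-4
t=8: S=-4, d=6, jump=1, S_9=-3

3


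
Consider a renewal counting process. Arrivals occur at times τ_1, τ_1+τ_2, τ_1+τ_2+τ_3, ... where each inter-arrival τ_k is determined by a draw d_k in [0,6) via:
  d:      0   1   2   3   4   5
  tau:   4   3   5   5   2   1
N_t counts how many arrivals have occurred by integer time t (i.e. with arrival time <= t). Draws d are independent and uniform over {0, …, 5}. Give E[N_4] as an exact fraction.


Inter-arrival values over d=0..5: [4, 3, 5, 5, 2, 1]
Each d has probability 1/6, so the pmf of τ is: f(1) = 1/6, f(2) = 1/6, f(3) = 1/6, f(4) = 1/6, f(5) = 1/3
Renewal equation for m(n) = E[N_n]: condition on τ_1 = k (if k <= n, one arrival plus a fresh copy on the remaining n−k steps): m(n) = F(n) + Σ_{k<=n} f(k)·m(n−k), where F(n) = P(τ <= n) and m(0) = 0
m(1) = F(1) = 1/6
m(2) = F(2) + f(1)·m(1) = 1/3 + 1/6·1/6 = 13/36
m(3) = F(3) + f(1)·m(2) + f(2)·m(1) = 1/2 + 1/6·13/36 + 1/6·1/6 = 127/216
m(4) = F(4) + f(1)·m(3) + f(2)·m(2) + f(3)·m(1) = 2/3 + 1/6·127/216 + 1/6·13/36 + 1/6·1/6 = 1105/1296
E[N_4] = m(4) = 1105/1296

1105/1296


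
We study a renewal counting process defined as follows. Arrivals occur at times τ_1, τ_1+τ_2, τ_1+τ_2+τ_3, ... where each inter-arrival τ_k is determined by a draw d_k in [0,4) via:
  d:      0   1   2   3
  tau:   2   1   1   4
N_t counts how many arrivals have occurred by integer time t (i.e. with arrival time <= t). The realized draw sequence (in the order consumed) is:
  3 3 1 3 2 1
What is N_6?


1

draw d_1=3: τ_1=4, arrival time A_1=4
draw d_2=3: τ_2=4, arrival time A_2=8
draw d_3=1: τ_3=1, arrival time A_3=9
draw d_4=3: τ_4=4, arrival time A_4=13
draw d_5=2: τ_5=1, arrival time A_5=14
draw d_6=1: τ_6=1, arrival time A_6=15
N_t over t=0..6: 0:0 1:0 2:0 3:0 4:1 5:1 6:1
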